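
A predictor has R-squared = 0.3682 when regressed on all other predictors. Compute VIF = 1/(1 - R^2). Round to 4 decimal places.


Denominator: 1 - 0.3682 = 0.6318.
VIF = 1 / 0.6318 = 1.5828.

1.5828


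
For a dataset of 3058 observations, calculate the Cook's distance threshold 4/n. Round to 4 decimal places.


The threshold is 4/n.
4/3058 = 0.0013.

0.0013


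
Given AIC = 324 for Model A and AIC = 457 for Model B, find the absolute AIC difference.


Absolute difference = |324 - 457| = 133.
The model with lower AIC (A) is preferred.

133


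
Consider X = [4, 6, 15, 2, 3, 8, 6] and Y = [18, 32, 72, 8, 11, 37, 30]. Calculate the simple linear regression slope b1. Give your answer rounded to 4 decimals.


The sample means are xbar = 6.2857 and ybar = 29.7143.
Compute S_xx = 113.4286 and S_xy = 561.5714.
Slope b1 = S_xy / S_xx = 561.5714 / 113.4286 = 4.9509.

4.9509


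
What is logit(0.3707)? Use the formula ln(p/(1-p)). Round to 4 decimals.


1 - p = 0.6293.
p/(1-p) = 0.5891.
logit = ln(0.5891) = -0.5292.

-0.5292


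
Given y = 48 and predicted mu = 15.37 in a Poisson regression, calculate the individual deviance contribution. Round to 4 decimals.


Compute y*ln(y/mu) = 48*ln(48/15.37) = 48*1.138783 = 54.661584.
y - mu = 32.63.
D = 2*(54.661584 - (32.63)) = 44.063168, which rounds to 44.0632.

44.0632


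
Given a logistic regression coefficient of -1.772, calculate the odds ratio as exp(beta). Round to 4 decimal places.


Odds ratio = exp(beta) = exp(-1.772).
= 0.1700.

0.1700


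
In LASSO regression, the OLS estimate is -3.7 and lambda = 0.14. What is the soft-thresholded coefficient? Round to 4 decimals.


Absolute value: |-3.7| = 3.7.
Compare to lambda = 0.14.
Since |beta| > lambda, coefficient = sign(beta)*(|beta| - lambda) = -3.5600.

-3.5600


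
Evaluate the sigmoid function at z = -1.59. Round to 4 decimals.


Compute exp(1.5900) = 4.9037.
Sigmoid = 1 / (1 + 4.9037) = 1 / 5.9037 = 0.1694.

0.1694


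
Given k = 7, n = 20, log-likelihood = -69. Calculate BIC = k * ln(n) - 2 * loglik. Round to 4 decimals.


Compute k*ln(n) = 7*ln(20) = 7*2.995732 = 20.970124.
Then -2*loglik = 138.
BIC = 20.970124 + 138 = 158.970124, which rounds to 158.9701.

158.9701


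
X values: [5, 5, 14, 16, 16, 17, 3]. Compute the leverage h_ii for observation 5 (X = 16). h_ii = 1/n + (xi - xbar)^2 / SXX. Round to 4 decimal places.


Mean of X: xbar = 10.8571.
SXX = 230.8571.
For X = 16: h = 1/7 + (16 - 10.8571)^2/230.8571 = 0.2574.

0.2574


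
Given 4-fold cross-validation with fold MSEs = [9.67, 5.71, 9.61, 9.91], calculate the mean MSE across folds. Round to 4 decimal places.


Total MSE across folds = 34.9000.
CV-MSE = 34.9000/4 = 8.7250.

8.7250


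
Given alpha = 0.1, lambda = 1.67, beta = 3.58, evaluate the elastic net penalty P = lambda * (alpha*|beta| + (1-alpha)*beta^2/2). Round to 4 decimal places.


alpha * |beta| = 0.1 * 3.58 = 0.3580.
(1-alpha) * beta^2/2 = 0.9 * 12.8164/2 = 5.7674.
Total = 1.67 * (0.3580 + 5.7674) = 10.2294.

10.2294


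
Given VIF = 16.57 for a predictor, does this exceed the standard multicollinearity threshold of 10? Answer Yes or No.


Check: VIF = 16.57 vs threshold = 10.
Since 16.57 >= 10, the answer is Yes.

Yes


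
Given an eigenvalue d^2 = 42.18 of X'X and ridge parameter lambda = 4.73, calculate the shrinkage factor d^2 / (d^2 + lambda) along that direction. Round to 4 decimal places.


d^2 + lambda = 42.18 + 4.73 = 46.9100.
Shrinkage factor = 42.18/46.9100 = 0.8992.

0.8992


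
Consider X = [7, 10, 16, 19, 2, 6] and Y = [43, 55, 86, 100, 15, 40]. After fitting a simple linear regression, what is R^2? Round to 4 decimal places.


Fit the OLS line: b0 = 7.6165, b1 = 4.8883.
SSres = 18.9320.
SStot = 4941.5000.
R^2 = 1 - 18.9320/4941.5000 = 0.9962.

0.9962


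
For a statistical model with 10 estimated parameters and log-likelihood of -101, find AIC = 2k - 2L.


AIC = 2*10 - 2*(-101).
= 20 + 202 = 222.

222


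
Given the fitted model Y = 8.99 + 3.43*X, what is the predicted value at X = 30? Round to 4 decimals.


Substitute X = 30 into the equation:
Y = 8.99 + 3.43 * 30 = 8.99 + 102.9000 = 111.8900.

111.8900


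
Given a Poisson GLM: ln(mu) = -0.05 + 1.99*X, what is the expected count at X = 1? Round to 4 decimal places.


eta = -0.05 + 1.99 * 1 = 1.9400.
mu = exp(1.9400) = 6.9588.

6.9588


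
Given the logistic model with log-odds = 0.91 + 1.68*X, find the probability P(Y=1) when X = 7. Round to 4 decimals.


Linear predictor: z = 0.91 + 1.68 * 7 = 12.6700.
P = 1/(1 + exp(-12.6700)) = 1/(1 + 0.0000) = 1.0000.

1.0000


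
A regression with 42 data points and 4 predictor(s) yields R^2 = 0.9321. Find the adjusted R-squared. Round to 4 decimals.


Adjusted R^2 = 1 - (1 - R^2) * (n-1)/(n-p-1).
(1 - R^2) = 0.0679.
(n-1)/(n-p-1) = 41/37.
(1 - R^2) * (n-1) = 0.0679 * 41 = 2.7839.
Divide by (n-p-1): 2.7839 / 37 = 0.0752.
Adj R^2 = 1 - 0.0752 = 0.9248.

0.9248


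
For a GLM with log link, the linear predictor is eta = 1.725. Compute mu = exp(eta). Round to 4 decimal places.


The inverse log link gives:
mu = exp(1.725) = 5.6125.

5.6125


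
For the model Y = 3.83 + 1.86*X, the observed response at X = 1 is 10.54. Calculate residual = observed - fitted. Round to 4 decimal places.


Predicted = 3.83 + 1.86 * 1 = 5.6900.
Residual = 10.54 - 5.6900 = 4.8500.

4.8500


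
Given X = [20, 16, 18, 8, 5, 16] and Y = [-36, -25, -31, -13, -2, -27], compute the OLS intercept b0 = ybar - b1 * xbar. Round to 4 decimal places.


The slope is b1 = -2.0943.
Sample means are xbar = 13.8333 and ybar = -22.3333.
Intercept: b0 = -22.3333 - (-2.0943)(13.8333) = 6.6371.

6.6371


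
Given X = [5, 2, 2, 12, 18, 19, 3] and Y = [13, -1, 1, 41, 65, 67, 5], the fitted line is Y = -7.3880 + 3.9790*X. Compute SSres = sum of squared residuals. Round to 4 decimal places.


Predicted values from Y = -7.3880 + 3.9790*X.
Residuals: [0.4930, -1.5700, 0.4300, 0.6400, 0.7660, -1.2130, 0.4510].
SSres = 5.5640.

5.5640


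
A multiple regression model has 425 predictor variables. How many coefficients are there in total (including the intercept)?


Total coefficients = number of predictors + 1 (for the intercept).
= 425 + 1 = 426.

426


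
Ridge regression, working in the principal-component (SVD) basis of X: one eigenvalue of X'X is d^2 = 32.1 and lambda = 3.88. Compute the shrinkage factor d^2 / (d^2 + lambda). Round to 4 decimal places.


d^2 + lambda = 32.1 + 3.88 = 35.9800.
Shrinkage factor = 32.1/35.9800 = 0.8922.

0.8922


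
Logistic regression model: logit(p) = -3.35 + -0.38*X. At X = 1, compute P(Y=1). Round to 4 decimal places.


Compute z = -3.35 + (-0.38)(1) = -3.7300.
exp(-z) = 41.6791.
P = 1/(1 + 41.6791) = 0.0234.

0.0234


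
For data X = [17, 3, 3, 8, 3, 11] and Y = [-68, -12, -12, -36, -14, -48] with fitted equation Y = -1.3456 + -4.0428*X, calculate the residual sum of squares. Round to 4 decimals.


Compute predicted values, then residuals = yi - yhat_i.
Residuals: [2.0732, 1.4740, 1.4740, -2.3120, -0.5260, -2.1836].
SSres = sum(residual^2) = 19.0336.

19.0336


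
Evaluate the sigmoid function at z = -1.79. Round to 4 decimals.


Compute exp(1.7900) = 5.9895.
Sigmoid = 1 / (1 + 5.9895) = 1 / 6.9895 = 0.1431.

0.1431


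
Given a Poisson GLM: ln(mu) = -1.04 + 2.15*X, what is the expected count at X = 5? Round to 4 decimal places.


eta = -1.04 + 2.15 * 5 = 9.7100.
mu = exp(9.7100) = 16481.6019.

16481.6019


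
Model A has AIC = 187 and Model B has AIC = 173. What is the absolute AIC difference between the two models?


Absolute difference = |187 - 173| = 14.
The model with lower AIC (B) is preferred.

14


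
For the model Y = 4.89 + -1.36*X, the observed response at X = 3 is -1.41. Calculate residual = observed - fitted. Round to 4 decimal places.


Predicted = 4.89 + -1.36 * 3 = 0.8100.
Residual = -1.41 - 0.8100 = -2.2200.

-2.2200


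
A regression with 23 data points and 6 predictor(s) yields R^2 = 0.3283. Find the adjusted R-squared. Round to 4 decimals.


Adjusted R^2 = 1 - (1 - R^2) * (n-1)/(n-p-1).
(1 - R^2) = 0.6717.
(n-1)/(n-p-1) = 22/16.
(1 - R^2) * (n-1) = 0.6717 * 22 = 14.7774.
Divide by (n-p-1): 14.7774 / 16 = 0.9236.
Adj R^2 = 1 - 0.9236 = 0.0764.

0.0764


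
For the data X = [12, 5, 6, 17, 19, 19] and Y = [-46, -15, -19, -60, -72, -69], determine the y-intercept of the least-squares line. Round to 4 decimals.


First find the slope: b1 = -3.8960.
Means: xbar = 13.0000, ybar = -46.8333.
b0 = ybar - b1 * xbar = -46.8333 - -3.8960 * 13.0000 = 3.8152.

3.8152


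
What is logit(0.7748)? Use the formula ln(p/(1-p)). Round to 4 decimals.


1 - p = 0.2252.
p/(1-p) = 3.4405.
logit = ln(3.4405) = 1.2356.

1.2356


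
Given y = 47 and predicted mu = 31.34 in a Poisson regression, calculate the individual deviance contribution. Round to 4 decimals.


y/mu = 47/31.34 = 1.499681 (approx.), and ln(47/31.34) = 0.405252.
y * ln(y/mu) = 47 * 0.405252 = 19.046844.
y - mu = 15.66.
D = 2 * (19.046844 - 15.66) = 6.773688, which rounds to 6.7737.

6.7737


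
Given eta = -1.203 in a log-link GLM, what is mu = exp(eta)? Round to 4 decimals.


The inverse log link gives:
mu = exp(-1.203) = 0.3003.

0.3003


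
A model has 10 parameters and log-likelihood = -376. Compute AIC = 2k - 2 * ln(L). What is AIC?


AIC = 2*10 - 2*(-376).
= 20 + 752 = 772.

772


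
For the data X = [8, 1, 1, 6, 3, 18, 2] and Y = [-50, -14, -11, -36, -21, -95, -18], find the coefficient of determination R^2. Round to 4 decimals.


Fit the OLS line: b0 = -7.7352, b1 = -4.8937.
SSres = 18.3512.
SStot = 5328.0000.
R^2 = 1 - 18.3512/5328.0000 = 0.9966.

0.9966


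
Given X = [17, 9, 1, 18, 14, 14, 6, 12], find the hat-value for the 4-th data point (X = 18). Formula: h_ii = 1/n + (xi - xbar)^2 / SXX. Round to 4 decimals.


n = 8, xbar = 11.3750.
SXX = sum((xi - xbar)^2) = 231.8750.
h = 1/8 + (18 - 11.3750)^2 / 231.8750 = 0.3143.

0.3143


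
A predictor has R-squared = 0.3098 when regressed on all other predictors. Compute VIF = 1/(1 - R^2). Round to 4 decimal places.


Denominator: 1 - 0.3098 = 0.6902.
VIF = 1 / 0.6902 = 1.4489.

1.4489


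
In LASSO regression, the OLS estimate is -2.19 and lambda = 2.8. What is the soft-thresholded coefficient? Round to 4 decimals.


|beta_OLS| = 2.19.
lambda = 2.8.
Since |beta| <= lambda, the coefficient is set to 0.
Result = 0.0000.

0.0000


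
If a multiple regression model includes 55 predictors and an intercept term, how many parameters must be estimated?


Total coefficients = number of predictors + 1 (for the intercept).
= 55 + 1 = 56.

56


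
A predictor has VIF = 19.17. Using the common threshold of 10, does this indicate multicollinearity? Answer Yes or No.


Check: VIF = 19.17 vs threshold = 10.
Since 19.17 >= 10, the answer is Yes.

Yes


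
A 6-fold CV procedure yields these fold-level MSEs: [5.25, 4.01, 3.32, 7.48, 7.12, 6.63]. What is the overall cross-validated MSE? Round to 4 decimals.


Total MSE across folds = 33.8100.
CV-MSE = 33.8100/6 = 5.6350.

5.6350


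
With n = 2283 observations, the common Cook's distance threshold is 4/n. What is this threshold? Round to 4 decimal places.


The threshold is 4/n.
4/2283 = 0.0018.

0.0018


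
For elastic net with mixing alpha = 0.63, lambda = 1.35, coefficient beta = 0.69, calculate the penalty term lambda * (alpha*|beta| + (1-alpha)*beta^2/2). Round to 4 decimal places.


Compute:
L1 = 0.63 * 0.69 = 0.4347.
L2 = 0.37 * 0.69^2 / 2 = 0.0881.
Penalty = 1.35 * (0.4347 + 0.0881) = 0.7058.

0.7058


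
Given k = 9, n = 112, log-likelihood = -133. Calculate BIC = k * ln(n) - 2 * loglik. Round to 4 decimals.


ln(112) = 4.718499.
k * ln(n) = 9 * 4.718499 = 42.466491.
-2L = 266.
BIC = 42.466491 + 266 = 308.466491, which rounds to 308.4665.

308.4665


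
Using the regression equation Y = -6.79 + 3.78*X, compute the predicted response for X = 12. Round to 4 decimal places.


Predicted value:
Y = -6.79 + (3.78)(12) = -6.79 + 45.3600 = 38.5700.

38.5700


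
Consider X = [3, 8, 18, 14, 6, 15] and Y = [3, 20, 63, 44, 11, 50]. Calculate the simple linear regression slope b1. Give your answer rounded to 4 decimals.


First compute the means: xbar = 10.6667, ybar = 31.8333.
Then S_xx = sum((xi - xbar)^2) = 171.3333.
S_xy = sum((xi - xbar)(yi - ybar)) = 697.6667.
b1 = S_xy / S_xx = 697.6667 / 171.3333 = 4.0720.

4.0720


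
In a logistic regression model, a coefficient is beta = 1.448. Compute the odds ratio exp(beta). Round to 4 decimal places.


The odds ratio is computed as:
OR = e^(1.448) = 4.2546.

4.2546


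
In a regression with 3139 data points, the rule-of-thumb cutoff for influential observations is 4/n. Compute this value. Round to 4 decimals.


Using the rule of thumb:
Threshold = 4 / 3139 = 0.0013.

0.0013


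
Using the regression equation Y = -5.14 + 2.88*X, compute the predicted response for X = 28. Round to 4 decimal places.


Predicted value:
Y = -5.14 + (2.88)(28) = -5.14 + 80.6400 = 75.5000.

75.5000


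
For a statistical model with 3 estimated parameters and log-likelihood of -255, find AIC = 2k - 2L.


AIC = 2k - 2*loglik = 2(3) - 2(-255).
= 6 + 510 = 516.

516


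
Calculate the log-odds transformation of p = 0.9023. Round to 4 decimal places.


The odds are p/(1-p) = 0.9023 / 0.0977 = 9.2354.
logit(p) = ln(9.2354) = 2.2230.

2.2230


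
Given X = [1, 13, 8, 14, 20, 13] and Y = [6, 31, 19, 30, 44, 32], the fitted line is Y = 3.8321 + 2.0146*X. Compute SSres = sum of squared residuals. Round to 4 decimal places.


For each point, residual = actual - predicted.
Residuals: [0.1533, 0.9781, -0.9489, -2.0365, -0.1241, 1.9781].
Sum of squared residuals = 9.9562.

9.9562


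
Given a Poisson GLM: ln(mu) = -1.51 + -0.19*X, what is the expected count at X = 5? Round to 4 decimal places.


Linear predictor: eta = -1.51 + (-0.19)(5) = -2.4600.
Expected count: mu = exp(-2.4600) = 0.0854.

0.0854


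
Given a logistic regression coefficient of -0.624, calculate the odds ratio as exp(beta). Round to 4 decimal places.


exp(-0.624) = 0.5358.
So the odds ratio is 0.5358.

0.5358


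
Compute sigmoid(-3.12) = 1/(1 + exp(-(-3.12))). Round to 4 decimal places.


First, exp(3.1200) = 22.6464.
Then sigma(z) = 1/(1 + 22.6464) = 0.0423.

0.0423


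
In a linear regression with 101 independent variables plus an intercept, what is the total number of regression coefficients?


Including the intercept, the model has 101 predictor coefficients + 1 intercept.
Total = 102.

102


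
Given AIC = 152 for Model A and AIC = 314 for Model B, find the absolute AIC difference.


|AIC_A - AIC_B| = |152 - 314| = 162.
Model A is preferred (lower AIC).

162


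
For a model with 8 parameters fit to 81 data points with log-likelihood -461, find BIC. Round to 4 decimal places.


Compute k*ln(n) = 8*ln(81) = 8*4.394449 = 35.155592.
Then -2*loglik = 922.
BIC = 35.155592 + 922 = 957.155592, which rounds to 957.1556.

957.1556


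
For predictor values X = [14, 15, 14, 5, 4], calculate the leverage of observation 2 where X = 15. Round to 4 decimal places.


Compute xbar = 10.4000 with n = 5 observations.
SXX = 117.2000.
Leverage = 1/5 + (15 - 10.4000)^2/117.2000 = 0.3805.

0.3805


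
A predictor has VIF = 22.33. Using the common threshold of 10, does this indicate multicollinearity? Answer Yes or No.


Compare VIF = 22.33 to the threshold of 10.
22.33 >= 10, so the answer is Yes.

Yes


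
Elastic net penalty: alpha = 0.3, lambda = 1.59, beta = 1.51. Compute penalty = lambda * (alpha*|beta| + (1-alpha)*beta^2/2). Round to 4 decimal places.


Compute:
L1 = 0.3 * 1.51 = 0.4530.
L2 = 0.7 * 1.51^2 / 2 = 0.7980.
Penalty = 1.59 * (0.4530 + 0.7980) = 1.9891.

1.9891


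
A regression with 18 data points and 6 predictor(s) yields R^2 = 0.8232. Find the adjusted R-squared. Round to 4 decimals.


Adjusted R^2 = 1 - (1 - R^2) * (n-1)/(n-p-1).
(1 - R^2) = 0.1768.
(n-1)/(n-p-1) = 17/11.
(1 - R^2) * (n-1) = 0.1768 * 17 = 3.0056.
Divide by (n-p-1): 3.0056 / 11 = 0.2732.
Adj R^2 = 1 - 0.2732 = 0.7268.

0.7268


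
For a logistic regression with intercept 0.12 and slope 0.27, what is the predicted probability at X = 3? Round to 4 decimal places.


Compute z = 0.12 + (0.27)(3) = 0.9300.
exp(-z) = 0.3946.
P = 1/(1 + 0.3946) = 0.7171.

0.7171


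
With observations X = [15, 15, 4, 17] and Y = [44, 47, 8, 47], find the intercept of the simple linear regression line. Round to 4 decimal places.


Compute b1 = 3.1933 from the OLS formula.
With xbar = 12.7500 and ybar = 36.5000, the intercept is:
b0 = 36.5000 - 3.1933 * 12.7500 = -4.2148.

-4.2148


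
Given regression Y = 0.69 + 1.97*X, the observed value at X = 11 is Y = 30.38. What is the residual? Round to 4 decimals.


Fitted value at X = 11 is yhat = 0.69 + 1.97*11 = 22.3600.
Residual = 30.38 - 22.3600 = 8.0200.

8.0200


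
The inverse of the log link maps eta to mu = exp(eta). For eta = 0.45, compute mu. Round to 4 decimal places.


The inverse log link gives:
mu = exp(0.45) = 1.5683.

1.5683


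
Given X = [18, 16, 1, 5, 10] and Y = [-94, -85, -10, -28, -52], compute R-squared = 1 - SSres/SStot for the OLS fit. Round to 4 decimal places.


After computing the OLS fit (b0=-3.7029, b1=-5.0097):
SSres = 6.7806, SStot = 5176.8000.
R^2 = 1 - 6.7806/5176.8000 = 0.9987.

0.9987


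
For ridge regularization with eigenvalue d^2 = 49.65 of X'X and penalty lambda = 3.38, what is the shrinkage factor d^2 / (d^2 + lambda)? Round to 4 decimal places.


Compute the denominator: 49.65 + 3.38 = 53.0300.
Shrinkage factor = 49.65 / 53.0300 = 0.9363.

0.9363


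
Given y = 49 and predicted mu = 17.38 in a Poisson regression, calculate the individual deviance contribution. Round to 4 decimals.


y/mu = 49/17.38 = 2.819333 (approx.), and ln(49/17.38) = 1.036500.
y * ln(y/mu) = 49 * 1.036500 = 50.788500.
y - mu = 31.62.
D = 2 * (50.788500 - 31.62) = 38.337000, which rounds to 38.3370.

38.3370


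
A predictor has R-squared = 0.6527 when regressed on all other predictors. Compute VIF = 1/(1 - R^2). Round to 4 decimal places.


VIF = 1 / (1 - 0.6527).
= 1 / 0.3473 = 2.8794.

2.8794


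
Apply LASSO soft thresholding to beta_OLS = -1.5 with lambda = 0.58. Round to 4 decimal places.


Absolute value: |-1.5| = 1.5.
Compare to lambda = 0.58.
Since |beta| > lambda, coefficient = sign(beta)*(|beta| - lambda) = -0.9200.

-0.9200


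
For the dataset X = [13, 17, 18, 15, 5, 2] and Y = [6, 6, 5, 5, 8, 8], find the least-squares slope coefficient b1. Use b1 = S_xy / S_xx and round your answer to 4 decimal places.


First compute the means: xbar = 11.6667, ybar = 6.3333.
Then S_xx = sum((xi - xbar)^2) = 219.3333.
S_xy = sum((xi - xbar)(yi - ybar)) = -42.3333.
b1 = S_xy / S_xx = -42.3333 / 219.3333 = -0.1930.

-0.1930


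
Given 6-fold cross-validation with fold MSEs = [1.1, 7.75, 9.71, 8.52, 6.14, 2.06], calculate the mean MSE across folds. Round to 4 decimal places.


Sum of fold MSEs = 35.2800.
Average = 35.2800 / 6 = 5.8800.

5.8800


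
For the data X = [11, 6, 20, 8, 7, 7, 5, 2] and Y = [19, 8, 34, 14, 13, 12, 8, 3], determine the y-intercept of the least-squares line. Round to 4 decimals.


Compute b1 = 1.7408 from the OLS formula.
With xbar = 8.2500 and ybar = 13.8750, the intercept is:
b0 = 13.8750 - 1.7408 * 8.2500 = -0.4865.

-0.4865


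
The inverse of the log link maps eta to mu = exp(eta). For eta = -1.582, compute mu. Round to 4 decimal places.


mu = exp(eta) = exp(-1.582).
= 0.2056.

0.2056


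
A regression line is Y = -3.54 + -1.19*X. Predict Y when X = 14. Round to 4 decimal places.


Substitute X = 14 into the equation:
Y = -3.54 + -1.19 * 14 = -3.54 + -16.6600 = -20.2000.

-20.2000


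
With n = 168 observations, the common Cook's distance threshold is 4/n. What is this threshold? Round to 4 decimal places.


Using the rule of thumb:
Threshold = 4 / 168 = 0.0238.

0.0238


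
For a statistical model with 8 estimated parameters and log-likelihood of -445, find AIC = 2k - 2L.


AIC = 2*8 - 2*(-445).
= 16 + 890 = 906.

906


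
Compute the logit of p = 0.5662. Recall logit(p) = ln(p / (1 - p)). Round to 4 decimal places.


1 - p = 0.4338.
p/(1-p) = 1.3052.
logit = ln(1.3052) = 0.2664.

0.2664


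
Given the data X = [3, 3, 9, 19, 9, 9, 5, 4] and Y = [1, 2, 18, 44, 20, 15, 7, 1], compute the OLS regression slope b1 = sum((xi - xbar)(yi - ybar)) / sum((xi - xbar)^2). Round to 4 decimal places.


Calculate xbar = 7.6250, ybar = 13.5000.
S_xx = 197.8750, S_xy = 537.5000.
Using b1 = S_xy / S_xx = 537.5000 / 197.8750, we get b1 = 2.7164.

2.7164


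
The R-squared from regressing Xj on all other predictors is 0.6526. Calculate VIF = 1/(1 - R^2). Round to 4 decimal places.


Denominator: 1 - 0.6526 = 0.3474.
VIF = 1 / 0.3474 = 2.8785.

2.8785


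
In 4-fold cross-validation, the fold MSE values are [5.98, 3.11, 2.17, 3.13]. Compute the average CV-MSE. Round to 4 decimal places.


Add all fold MSEs: 14.3900.
Divide by k = 4: 14.3900/4 = 3.5975.

3.5975


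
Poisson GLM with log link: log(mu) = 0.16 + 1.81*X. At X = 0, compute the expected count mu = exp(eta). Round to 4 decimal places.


Compute eta = 0.16 + 1.81 * 0 = 0.1600.
Apply inverse link: mu = e^0.1600 = 1.1735.

1.1735


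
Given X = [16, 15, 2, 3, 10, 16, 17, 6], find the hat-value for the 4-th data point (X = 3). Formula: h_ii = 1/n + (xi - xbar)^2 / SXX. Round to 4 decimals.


n = 8, xbar = 10.6250.
SXX = sum((xi - xbar)^2) = 271.8750.
h = 1/8 + (3 - 10.6250)^2 / 271.8750 = 0.3389.

0.3389


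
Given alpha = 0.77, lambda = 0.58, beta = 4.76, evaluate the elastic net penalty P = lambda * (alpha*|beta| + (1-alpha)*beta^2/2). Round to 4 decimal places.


Compute:
L1 = 0.77 * 4.76 = 3.6652.
L2 = 0.23 * 4.76^2 / 2 = 2.6056.
Penalty = 0.58 * (3.6652 + 2.6056) = 3.6371.

3.6371


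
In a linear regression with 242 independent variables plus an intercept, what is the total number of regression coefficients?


Including the intercept, the model has 242 predictor coefficients + 1 intercept.
Total = 243.

243


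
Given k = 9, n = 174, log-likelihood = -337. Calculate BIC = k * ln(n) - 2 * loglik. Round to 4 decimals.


Compute k*ln(n) = 9*ln(174) = 9*5.159055 = 46.431495.
Then -2*loglik = 674.
BIC = 46.431495 + 674 = 720.431495, which rounds to 720.4315.

720.4315


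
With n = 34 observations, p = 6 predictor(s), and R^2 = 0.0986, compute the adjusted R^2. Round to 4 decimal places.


Plug in: Adj R^2 = 1 - (1 - 0.0986) * 33/27.
= 1 - 0.9014 * 33/27
= 1 - 29.7462 / 27
= 1 - 1.1017 = -0.1017.

-0.1017


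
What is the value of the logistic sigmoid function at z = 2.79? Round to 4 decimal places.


First, exp(-2.7900) = 0.0614.
Then sigma(z) = 1/(1 + 0.0614) = 0.9421.

0.9421


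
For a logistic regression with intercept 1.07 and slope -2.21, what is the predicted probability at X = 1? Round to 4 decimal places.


Compute z = 1.07 + (-2.21)(1) = -1.1400.
exp(-z) = 3.1268.
P = 1/(1 + 3.1268) = 0.2423.

0.2423


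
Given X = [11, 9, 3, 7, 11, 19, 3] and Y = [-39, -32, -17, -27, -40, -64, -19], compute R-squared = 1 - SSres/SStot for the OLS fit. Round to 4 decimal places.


After computing the OLS fit (b0=-8.1739, b1=-2.8696):
SSres = 12.8696, SStot = 1528.0000.
R^2 = 1 - 12.8696/1528.0000 = 0.9916.

0.9916


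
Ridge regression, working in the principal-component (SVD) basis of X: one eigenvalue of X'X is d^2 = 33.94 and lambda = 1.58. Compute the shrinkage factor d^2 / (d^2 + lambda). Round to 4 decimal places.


Denominator = d^2 + lambda = 33.94 + 1.58 = 35.5200.
Shrinkage = 33.94 / 35.5200 = 0.9555.

0.9555


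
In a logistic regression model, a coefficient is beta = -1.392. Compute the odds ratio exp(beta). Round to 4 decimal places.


The odds ratio is computed as:
OR = e^(-1.392) = 0.2486.

0.2486


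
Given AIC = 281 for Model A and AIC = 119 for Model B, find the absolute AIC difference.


|AIC_A - AIC_B| = |281 - 119| = 162.
Model B is preferred (lower AIC).

162


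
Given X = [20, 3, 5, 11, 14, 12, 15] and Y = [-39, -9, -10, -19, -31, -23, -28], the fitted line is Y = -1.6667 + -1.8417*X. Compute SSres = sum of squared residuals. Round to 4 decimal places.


For each point, residual = actual - predicted.
Residuals: [-0.4993, -1.8082, 0.8752, 2.9254, -3.5495, 0.7671, 1.2922].
Sum of squared residuals = 27.7000.

27.7000


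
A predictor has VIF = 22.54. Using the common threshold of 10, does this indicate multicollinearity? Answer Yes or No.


The threshold is 10.
VIF = 22.54 is >= 10.
Multicollinearity indication: Yes.

Yes


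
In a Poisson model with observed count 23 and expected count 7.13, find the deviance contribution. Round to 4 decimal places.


Compute y*ln(y/mu) = 23*ln(23/7.13) = 23*1.171183 = 26.937209.
y - mu = 15.87.
D = 2*(26.937209 - (15.87)) = 22.134418, which rounds to 22.1344.

22.1344


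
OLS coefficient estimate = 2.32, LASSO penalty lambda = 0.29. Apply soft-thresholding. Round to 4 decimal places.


|beta_OLS| = 2.32.
lambda = 0.29.
Since |beta| > lambda, coefficient = sign(beta)*(|beta| - lambda) = 2.0300.
Result = 2.0300.

2.0300


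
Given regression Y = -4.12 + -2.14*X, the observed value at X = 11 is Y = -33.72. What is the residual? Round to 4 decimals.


Compute yhat = -4.12 + (-2.14)(11) = -27.6600.
Residual = actual - predicted = -33.72 - -27.6600 = -6.0600.

-6.0600


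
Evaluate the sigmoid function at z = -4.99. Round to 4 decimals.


exp(4.9900) = 146.9364.
1 + exp(-z) = 147.9364.
sigmoid = 1/147.9364 = 0.0068.

0.0068


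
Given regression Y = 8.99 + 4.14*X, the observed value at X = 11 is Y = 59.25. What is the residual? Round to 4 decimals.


Fitted value at X = 11 is yhat = 8.99 + 4.14*11 = 54.5300.
Residual = 59.25 - 54.5300 = 4.7200.

4.7200


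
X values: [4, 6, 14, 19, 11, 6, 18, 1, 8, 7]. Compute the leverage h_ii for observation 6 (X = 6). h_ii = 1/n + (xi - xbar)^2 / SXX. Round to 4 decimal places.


n = 10, xbar = 9.4000.
SXX = sum((xi - xbar)^2) = 320.4000.
h = 1/10 + (6 - 9.4000)^2 / 320.4000 = 0.1361.

0.1361


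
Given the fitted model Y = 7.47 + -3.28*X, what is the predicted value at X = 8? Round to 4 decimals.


Substitute X = 8 into the equation:
Y = 7.47 + -3.28 * 8 = 7.47 + -26.2400 = -18.7700.

-18.7700


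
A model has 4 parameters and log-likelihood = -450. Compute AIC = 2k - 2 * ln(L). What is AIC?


AIC = 2k - 2*loglik = 2(4) - 2(-450).
= 8 + 900 = 908.

908


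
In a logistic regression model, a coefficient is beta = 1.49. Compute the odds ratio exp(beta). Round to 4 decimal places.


exp(1.49) = 4.4371.
So the odds ratio is 4.4371.

4.4371


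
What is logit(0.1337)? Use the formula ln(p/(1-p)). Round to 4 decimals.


1 - p = 0.8663.
p/(1-p) = 0.1543.
logit = ln(0.1543) = -1.8686.

-1.8686


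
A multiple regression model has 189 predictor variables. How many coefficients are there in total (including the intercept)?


Total coefficients = number of predictors + 1 (for the intercept).
= 189 + 1 = 190.

190


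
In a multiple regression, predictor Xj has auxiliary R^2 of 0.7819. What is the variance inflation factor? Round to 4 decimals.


VIF = 1 / (1 - 0.7819).
= 1 / 0.2181 = 4.5851.

4.5851


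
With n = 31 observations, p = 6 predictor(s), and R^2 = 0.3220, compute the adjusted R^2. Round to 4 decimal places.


Adjusted R^2 = 1 - (1 - R^2) * (n-1)/(n-p-1).
(1 - R^2) = 0.6780.
(n-1)/(n-p-1) = 30/24.
(1 - R^2) * (n-1) = 0.6780 * 30 = 20.3400.
Divide by (n-p-1): 20.3400 / 24 = 0.8475.
Adj R^2 = 1 - 0.8475 = 0.1525.

0.1525


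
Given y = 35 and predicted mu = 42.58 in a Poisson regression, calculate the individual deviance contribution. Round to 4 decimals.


Compute y*ln(y/mu) = 35*ln(35/42.58) = 35*-0.196037 = -6.861295.
y - mu = -7.58.
D = 2*(-6.861295 - (-7.58)) = 1.437410, which rounds to 1.4374.

1.4374


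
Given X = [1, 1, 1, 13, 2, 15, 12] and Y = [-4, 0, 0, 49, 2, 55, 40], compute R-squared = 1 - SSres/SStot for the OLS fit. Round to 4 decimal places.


The fitted line is Y = -5.5866 + 4.0246*X.
SSres = 23.5598, SStot = 4165.4286.
R^2 = 1 - SSres/SStot = 0.9943.

0.9943


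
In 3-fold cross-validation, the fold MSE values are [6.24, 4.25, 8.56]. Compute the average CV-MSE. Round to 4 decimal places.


Total MSE across folds = 19.0500.
CV-MSE = 19.0500/3 = 6.3500.

6.3500


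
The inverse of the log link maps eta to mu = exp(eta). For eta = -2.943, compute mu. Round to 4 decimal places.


Apply the inverse link:
mu = e^-2.943 = 0.0527.

0.0527


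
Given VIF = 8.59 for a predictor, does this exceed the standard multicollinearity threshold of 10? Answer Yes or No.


The threshold is 10.
VIF = 8.59 is < 10.
Multicollinearity indication: No.

No


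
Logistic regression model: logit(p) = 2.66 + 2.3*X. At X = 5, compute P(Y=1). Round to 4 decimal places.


Linear predictor: z = 2.66 + 2.3 * 5 = 14.1600.
P = 1/(1 + exp(-14.1600)) = 1/(1 + 0.0000) = 1.0000.

1.0000


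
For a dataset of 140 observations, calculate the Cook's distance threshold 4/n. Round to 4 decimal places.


Using the rule of thumb:
Threshold = 4 / 140 = 0.0286.

0.0286


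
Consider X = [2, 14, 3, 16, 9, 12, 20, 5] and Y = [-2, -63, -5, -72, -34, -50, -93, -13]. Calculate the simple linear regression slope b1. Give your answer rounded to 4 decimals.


First compute the means: xbar = 10.1250, ybar = -41.5000.
Then S_xx = sum((xi - xbar)^2) = 294.8750.
S_xy = sum((xi - xbar)(yi - ybar)) = -1522.5000.
b1 = S_xy / S_xx = -1522.5000 / 294.8750 = -5.1632.

-5.1632


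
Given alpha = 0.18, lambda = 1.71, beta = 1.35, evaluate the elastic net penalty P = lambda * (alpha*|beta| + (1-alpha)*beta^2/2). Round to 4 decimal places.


alpha * |beta| = 0.18 * 1.35 = 0.2430.
(1-alpha) * beta^2/2 = 0.82 * 1.8225/2 = 0.7472.
Total = 1.71 * (0.2430 + 0.7472) = 1.6933.

1.6933


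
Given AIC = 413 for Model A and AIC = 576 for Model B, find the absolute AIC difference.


|AIC_A - AIC_B| = |413 - 576| = 163.
Model A is preferred (lower AIC).

163


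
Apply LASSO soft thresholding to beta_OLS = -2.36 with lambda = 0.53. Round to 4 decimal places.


Absolute value: |-2.36| = 2.36.
Compare to lambda = 0.53.
Since |beta| > lambda, coefficient = sign(beta)*(|beta| - lambda) = -1.8300.

-1.8300


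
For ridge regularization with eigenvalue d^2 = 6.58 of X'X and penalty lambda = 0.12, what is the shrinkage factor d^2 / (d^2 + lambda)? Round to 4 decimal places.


Compute the denominator: 6.58 + 0.12 = 6.7000.
Shrinkage factor = 6.58 / 6.7000 = 0.9821.

0.9821


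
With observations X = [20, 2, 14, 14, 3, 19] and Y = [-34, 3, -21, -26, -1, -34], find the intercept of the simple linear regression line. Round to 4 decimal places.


Compute b1 = -2.0695 from the OLS formula.
With xbar = 12.0000 and ybar = -18.8333, the intercept is:
b0 = -18.8333 - -2.0695 * 12.0000 = 6.0011.

6.0011


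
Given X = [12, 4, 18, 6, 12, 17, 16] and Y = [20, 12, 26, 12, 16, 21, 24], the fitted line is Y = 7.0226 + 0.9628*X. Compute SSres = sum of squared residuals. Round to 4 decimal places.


For each point, residual = actual - predicted.
Residuals: [1.4238, 1.1262, 1.6470, -0.7994, -2.5762, -2.3902, 1.5726].
Sum of squared residuals = 21.4701.

21.4701


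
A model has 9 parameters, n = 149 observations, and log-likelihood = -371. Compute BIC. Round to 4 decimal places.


k * ln(n) = 9 * ln(149) = 9 * 5.003946 = 45.035514.
-2 * loglik = -2 * (-371) = 742.
BIC = 45.035514 + 742 = 787.035514, which rounds to 787.0355.

787.0355


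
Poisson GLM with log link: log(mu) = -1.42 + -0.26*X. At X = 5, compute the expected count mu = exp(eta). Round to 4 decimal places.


eta = -1.42 + -0.26 * 5 = -2.7200.
mu = exp(-2.7200) = 0.0659.

0.0659


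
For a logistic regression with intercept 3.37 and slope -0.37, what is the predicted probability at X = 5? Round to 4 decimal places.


z = 3.37 + -0.37 * 5 = 1.5200.
Sigmoid: P = 1 / (1 + exp(-1.5200)) = 0.8205.

0.8205


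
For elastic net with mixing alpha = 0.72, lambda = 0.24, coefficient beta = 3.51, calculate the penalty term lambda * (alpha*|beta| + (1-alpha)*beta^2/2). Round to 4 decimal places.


alpha * |beta| = 0.72 * 3.51 = 2.5272.
(1-alpha) * beta^2/2 = 0.28 * 12.3201/2 = 1.7248.
Total = 0.24 * (2.5272 + 1.7248) = 1.0205.

1.0205


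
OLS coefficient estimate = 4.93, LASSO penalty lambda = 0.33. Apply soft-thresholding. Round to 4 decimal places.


|beta_OLS| = 4.93.
lambda = 0.33.
Since |beta| > lambda, coefficient = sign(beta)*(|beta| - lambda) = 4.6000.
Result = 4.6000.

4.6000


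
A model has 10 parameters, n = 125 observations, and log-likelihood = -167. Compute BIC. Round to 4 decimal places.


ln(125) = 4.828314.
k * ln(n) = 10 * 4.828314 = 48.283140.
-2L = 334.
BIC = 48.283140 + 334 = 382.283140, which rounds to 382.2831.

382.2831


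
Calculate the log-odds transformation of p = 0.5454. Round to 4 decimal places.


Compute the odds: 0.5454/0.4546 = 1.1997.
Take the natural log: ln(1.1997) = 0.1821.

0.1821


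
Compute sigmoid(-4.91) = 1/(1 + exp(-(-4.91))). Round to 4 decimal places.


Compute exp(4.9100) = 135.6394.
Sigmoid = 1 / (1 + 135.6394) = 1 / 136.6394 = 0.0073.

0.0073


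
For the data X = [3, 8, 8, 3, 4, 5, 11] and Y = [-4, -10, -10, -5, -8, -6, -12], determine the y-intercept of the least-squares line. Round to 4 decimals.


Compute b1 = -0.9107 from the OLS formula.
With xbar = 6.0000 and ybar = -7.8571, the intercept is:
b0 = -7.8571 - -0.9107 * 6.0000 = -2.3929.

-2.3929


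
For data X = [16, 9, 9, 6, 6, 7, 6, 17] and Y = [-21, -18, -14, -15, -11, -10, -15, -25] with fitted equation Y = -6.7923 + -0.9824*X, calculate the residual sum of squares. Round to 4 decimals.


For each point, residual = actual - predicted.
Residuals: [1.5107, -2.3661, 1.6339, -2.3133, 1.6867, 3.6691, -2.3133, -1.5069].
Sum of squared residuals = 39.8310.

39.8310


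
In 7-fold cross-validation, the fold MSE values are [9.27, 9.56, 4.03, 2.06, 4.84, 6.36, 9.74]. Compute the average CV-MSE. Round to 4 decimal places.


Total MSE across folds = 45.8600.
CV-MSE = 45.8600/7 = 6.5514.

6.5514


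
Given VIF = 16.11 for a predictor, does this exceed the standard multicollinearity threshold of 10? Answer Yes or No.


The threshold is 10.
VIF = 16.11 is >= 10.
Multicollinearity indication: Yes.

Yes


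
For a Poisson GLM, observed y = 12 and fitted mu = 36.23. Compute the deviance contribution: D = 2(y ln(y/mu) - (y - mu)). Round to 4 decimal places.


First: ln(12/36.23) = -1.104981.
Then: 12 * -1.104981 = -13.259772.
y - mu = 12 - 36.23 = -24.23.
D = 2(-13.259772 - -24.23) = 21.940456, which rounds to 21.9405.

21.9405


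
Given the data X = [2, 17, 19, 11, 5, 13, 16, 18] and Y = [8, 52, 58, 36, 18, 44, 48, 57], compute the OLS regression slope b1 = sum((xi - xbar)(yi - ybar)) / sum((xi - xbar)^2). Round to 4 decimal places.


First compute the means: xbar = 12.6250, ybar = 40.1250.
Then S_xx = sum((xi - xbar)^2) = 273.8750.
S_xy = sum((xi - xbar)(yi - ybar)) = 801.3750.
b1 = S_xy / S_xx = 801.3750 / 273.8750 = 2.9261.

2.9261


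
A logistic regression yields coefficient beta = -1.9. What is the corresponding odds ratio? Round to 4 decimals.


exp(-1.9) = 0.1496.
So the odds ratio is 0.1496.

0.1496


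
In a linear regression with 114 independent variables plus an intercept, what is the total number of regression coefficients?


Including the intercept, the model has 114 predictor coefficients + 1 intercept.
Total = 115.

115


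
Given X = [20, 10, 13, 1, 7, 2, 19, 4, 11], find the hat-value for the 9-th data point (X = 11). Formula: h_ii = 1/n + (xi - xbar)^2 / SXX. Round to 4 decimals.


n = 9, xbar = 9.6667.
SXX = sum((xi - xbar)^2) = 380.0000.
h = 1/9 + (11 - 9.6667)^2 / 380.0000 = 0.1158.

0.1158


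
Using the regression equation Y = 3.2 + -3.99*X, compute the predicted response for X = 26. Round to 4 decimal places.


Plug X = 26 into Y = 3.2 + -3.99*X:
Y = 3.2 + -103.7400 = -100.5400.

-100.5400


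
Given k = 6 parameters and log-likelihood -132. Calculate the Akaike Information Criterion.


AIC = 2*6 - 2*(-132).
= 12 + 264 = 276.

276


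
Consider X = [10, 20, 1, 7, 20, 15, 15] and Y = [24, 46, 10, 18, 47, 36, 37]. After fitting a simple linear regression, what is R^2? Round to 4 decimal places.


After computing the OLS fit (b0=5.8716, b1=2.0102):
SSres = 13.9694, SStot = 1200.8571.
R^2 = 1 - 13.9694/1200.8571 = 0.9884.

0.9884


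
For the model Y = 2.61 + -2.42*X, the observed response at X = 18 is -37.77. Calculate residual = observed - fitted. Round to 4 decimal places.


Fitted value at X = 18 is yhat = 2.61 + -2.42*18 = -40.9500.
Residual = -37.77 - -40.9500 = 3.1800.

3.1800


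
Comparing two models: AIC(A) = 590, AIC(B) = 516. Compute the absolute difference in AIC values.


Compute |590 - 516| = 74.
Model B has the smaller AIC.

74


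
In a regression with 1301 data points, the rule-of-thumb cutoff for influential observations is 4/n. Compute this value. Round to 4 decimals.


Using the rule of thumb:
Threshold = 4 / 1301 = 0.0031.

0.0031


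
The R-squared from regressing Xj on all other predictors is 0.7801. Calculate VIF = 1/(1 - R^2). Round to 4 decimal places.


Denominator: 1 - 0.7801 = 0.2199.
VIF = 1 / 0.2199 = 4.5475.

4.5475


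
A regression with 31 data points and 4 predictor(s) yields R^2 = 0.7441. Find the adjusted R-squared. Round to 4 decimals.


Plug in: Adj R^2 = 1 - (1 - 0.7441) * 30/26.
= 1 - 0.2559 * 30/26
= 1 - 7.6770 / 26
= 1 - 0.2953 = 0.7047.

0.7047


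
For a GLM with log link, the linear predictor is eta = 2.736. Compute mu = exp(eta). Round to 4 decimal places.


mu = exp(eta) = exp(2.736).
= 15.4252.

15.4252


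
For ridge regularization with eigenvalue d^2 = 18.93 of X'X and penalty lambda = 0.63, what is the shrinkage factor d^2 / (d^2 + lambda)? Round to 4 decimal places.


Denominator = d^2 + lambda = 18.93 + 0.63 = 19.5600.
Shrinkage = 18.93 / 19.5600 = 0.9678.

0.9678


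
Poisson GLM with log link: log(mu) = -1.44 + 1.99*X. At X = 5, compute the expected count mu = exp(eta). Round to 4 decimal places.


eta = -1.44 + 1.99 * 5 = 8.5100.
mu = exp(8.5100) = 4964.1631.

4964.1631


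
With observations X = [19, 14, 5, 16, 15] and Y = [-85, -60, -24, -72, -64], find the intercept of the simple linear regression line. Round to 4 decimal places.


Compute b1 = -4.3141 from the OLS formula.
With xbar = 13.8000 and ybar = -61.0000, the intercept is:
b0 = -61.0000 - -4.3141 * 13.8000 = -1.4657.

-1.4657


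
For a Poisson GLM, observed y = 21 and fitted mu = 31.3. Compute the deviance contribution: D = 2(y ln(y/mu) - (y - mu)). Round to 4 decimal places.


Compute y*ln(y/mu) = 21*ln(21/31.3) = 21*-0.399096 = -8.381016.
y - mu = -10.3.
D = 2*(-8.381016 - (-10.3)) = 3.837968, which rounds to 3.8380.

3.8380


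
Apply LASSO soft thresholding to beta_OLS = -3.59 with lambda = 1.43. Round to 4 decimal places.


Check: |-3.59| = 3.59 vs lambda = 1.43.
Since |beta| > lambda, coefficient = sign(beta)*(|beta| - lambda) = -2.1600.
Soft-thresholded coefficient = -2.1600.

-2.1600


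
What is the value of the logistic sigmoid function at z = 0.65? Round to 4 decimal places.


exp(-0.6500) = 0.5220.
1 + exp(-z) = 1.5220.
sigmoid = 1/1.5220 = 0.6570.

0.6570


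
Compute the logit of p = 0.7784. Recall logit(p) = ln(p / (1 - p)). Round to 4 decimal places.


The odds are p/(1-p) = 0.7784 / 0.2216 = 3.5126.
logit(p) = ln(3.5126) = 1.2564.

1.2564
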